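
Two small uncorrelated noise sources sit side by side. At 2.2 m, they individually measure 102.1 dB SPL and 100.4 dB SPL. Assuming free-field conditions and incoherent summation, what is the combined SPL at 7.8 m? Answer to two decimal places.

Combined at 2.2 m: 10·log₁₀(10^(102.1/10)+10^(100.4/10)) = 104.343 dB SPL.
Then apply −20·log₁₀(7.8/2.2) = -10.993 dB → 93.35 dB SPL.

93.35 dB SPL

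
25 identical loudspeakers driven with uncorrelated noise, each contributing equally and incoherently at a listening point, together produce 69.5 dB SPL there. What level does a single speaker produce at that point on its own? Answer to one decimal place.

25 equal incoherent sources add 10·log₁₀(25) = 13.98 dB over one source.
L_one = 69.5 − 13.98 = 55.5 dB SPL.

55.5 dB SPL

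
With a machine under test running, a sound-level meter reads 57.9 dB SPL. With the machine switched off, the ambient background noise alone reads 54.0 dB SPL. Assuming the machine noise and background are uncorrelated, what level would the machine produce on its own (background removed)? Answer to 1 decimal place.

55.6 dB SPL

Background correction is a power subtraction:
L_src = 10·log₁₀(10^(57.9/10) − 10^(54.0/10)) = 10·log₁₀(365400) = 55.6 dB SPL.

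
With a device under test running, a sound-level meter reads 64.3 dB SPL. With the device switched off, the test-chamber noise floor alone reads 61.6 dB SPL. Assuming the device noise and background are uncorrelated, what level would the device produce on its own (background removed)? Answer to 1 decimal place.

Remove the background by subtracting linear intensities:
L_src = 10·log₁₀(10^(64.3/10) − 10^(61.6/10)) = 10·log₁₀(1246000) = 61.0 dB SPL.

61.0 dB SPL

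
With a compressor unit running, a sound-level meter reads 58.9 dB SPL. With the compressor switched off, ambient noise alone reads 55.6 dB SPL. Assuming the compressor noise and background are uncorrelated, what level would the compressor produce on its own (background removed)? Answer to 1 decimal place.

Background correction is a power subtraction:
L_src = 10·log₁₀(10^(58.9/10) − 10^(55.6/10)) = 10·log₁₀(413200) = 56.2 dB SPL.

56.2 dB SPL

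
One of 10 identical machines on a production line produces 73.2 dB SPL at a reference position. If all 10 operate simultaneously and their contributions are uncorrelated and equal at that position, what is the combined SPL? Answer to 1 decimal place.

83.2 dB SPL

10 equal incoherent sources raise the level by 10·log₁₀(10) = 10.00 dB.
L_total = 73.2 + 10.00 = 83.2 dB SPL.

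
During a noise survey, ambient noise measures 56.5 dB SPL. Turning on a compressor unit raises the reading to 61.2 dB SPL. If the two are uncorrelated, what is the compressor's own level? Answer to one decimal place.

59.4 dB SPL

Remove the background by subtracting linear intensities:
L_src = 10·log₁₀(10^(61.2/10) − 10^(56.5/10)) = 10·log₁₀(871600) = 59.4 dB SPL.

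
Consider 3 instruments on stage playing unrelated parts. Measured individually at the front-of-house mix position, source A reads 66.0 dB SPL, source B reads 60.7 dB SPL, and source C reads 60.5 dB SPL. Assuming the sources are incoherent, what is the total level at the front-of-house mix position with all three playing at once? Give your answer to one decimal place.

68.0 dB SPL

Add the sources as powers (linear), then convert back to dB:
L_total = 10·log₁₀(10^(66.0/10) + 10^(60.7/10) + 10^(60.5/10)) = 10·log₁₀(6278000) = 68.0 dB SPL.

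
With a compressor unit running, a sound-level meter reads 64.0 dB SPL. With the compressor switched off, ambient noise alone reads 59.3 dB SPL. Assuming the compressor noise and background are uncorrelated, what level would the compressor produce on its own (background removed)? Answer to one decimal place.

Remove the background by subtracting linear intensities:
L_src = 10·log₁₀(10^(64.0/10) − 10^(59.3/10)) = 10·log₁₀(1661000) = 62.2 dB SPL.

62.2 dB SPL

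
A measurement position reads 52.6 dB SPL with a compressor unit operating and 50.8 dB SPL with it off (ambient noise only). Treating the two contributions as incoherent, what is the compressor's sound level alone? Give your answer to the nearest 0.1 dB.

47.9 dB SPL

Background correction is a power subtraction:
L_src = 10·log₁₀(10^(52.6/10) − 10^(50.8/10)) = 10·log₁₀(61740) = 47.9 dB SPL.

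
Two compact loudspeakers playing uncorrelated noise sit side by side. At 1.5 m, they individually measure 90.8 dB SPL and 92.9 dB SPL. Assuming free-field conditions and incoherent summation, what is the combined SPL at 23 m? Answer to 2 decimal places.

Combined at 1.5 m: 10·log₁₀(10^(90.8/10)+10^(92.9/10)) = 94.986 dB SPL.
Then apply −20·log₁₀(23/1.5) = -23.713 dB → 71.27 dB SPL.

71.27 dB SPL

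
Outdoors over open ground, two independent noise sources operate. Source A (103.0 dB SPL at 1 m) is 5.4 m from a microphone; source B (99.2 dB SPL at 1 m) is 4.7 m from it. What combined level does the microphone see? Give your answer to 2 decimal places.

At the listener: L_A = 103.0 − 20·log₁₀(5.4) = 88.352 dB; L_B = 99.2 − 20·log₁₀(4.7) = 85.758 dB.
Combined: 10·log₁₀(10^(88.352/10)+10^(85.758/10)) = 90.26 dB SPL.

90.26 dB SPL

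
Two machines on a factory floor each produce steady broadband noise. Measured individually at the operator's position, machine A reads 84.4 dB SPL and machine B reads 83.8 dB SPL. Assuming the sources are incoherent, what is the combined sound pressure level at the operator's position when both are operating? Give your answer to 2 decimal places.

Uncorrelated sources add in intensity (power), not in dB.
L_total = 10·log₁₀(10^(84.4/10) + 10^(83.8/10)) = 10·log₁₀(515300000) = 87.12 dB SPL.

87.12 dB SPL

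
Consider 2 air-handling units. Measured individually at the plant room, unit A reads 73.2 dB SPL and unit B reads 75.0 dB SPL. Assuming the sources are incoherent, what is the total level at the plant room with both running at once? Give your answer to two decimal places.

77.20 dB SPL

Add the sources as powers (linear), then convert back to dB:
L_total = 10·log₁₀(10^(73.2/10) + 10^(75.0/10)) = 10·log₁₀(52520000) = 77.20 dB SPL.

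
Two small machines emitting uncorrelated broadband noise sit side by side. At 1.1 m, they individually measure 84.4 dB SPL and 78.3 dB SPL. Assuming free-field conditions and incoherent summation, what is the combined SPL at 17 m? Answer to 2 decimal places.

61.57 dB SPL

Combined at 1.1 m: 10·log₁₀(10^(84.4/10)+10^(78.3/10)) = 85.353 dB SPL.
Then apply −20·log₁₀(17/1.1) = -23.781 dB → 61.57 dB SPL.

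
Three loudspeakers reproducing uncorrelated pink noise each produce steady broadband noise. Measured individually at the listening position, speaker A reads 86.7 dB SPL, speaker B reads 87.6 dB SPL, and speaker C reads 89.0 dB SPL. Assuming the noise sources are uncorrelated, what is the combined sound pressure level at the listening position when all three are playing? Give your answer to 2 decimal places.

92.64 dB SPL

Add the sources as powers (linear), then convert back to dB:
L_total = 10·log₁₀(10^(86.7/10) + 10^(87.6/10) + 10^(89.0/10)) = 10·log₁₀(1838000000) = 92.64 dB SPL.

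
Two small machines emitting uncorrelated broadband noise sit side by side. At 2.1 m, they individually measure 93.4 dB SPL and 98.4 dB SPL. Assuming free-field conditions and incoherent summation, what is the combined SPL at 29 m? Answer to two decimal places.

76.79 dB SPL

Combined at 2.1 m: 10·log₁₀(10^(93.4/10)+10^(98.4/10)) = 99.593 dB SPL.
Then apply −20·log₁₀(29/2.1) = -22.804 dB → 76.79 dB SPL.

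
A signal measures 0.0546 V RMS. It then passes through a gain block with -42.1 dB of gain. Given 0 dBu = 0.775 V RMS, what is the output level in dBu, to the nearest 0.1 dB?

-65.1 dBu

Input level: 20·log₁₀(0.0546/0.775) = -23.04 dBu.
Output: -23.04 − 42.1 = -65.1 dBu.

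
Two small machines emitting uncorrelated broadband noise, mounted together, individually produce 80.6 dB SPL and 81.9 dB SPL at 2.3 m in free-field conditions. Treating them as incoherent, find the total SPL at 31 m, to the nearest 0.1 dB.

61.7 dB SPL

Combined at 2.3 m: 10·log₁₀(10^(80.6/10)+10^(81.9/10)) = 84.31 dB SPL.
Then apply −20·log₁₀(31/2.3) = -22.59 dB → 61.7 dB SPL.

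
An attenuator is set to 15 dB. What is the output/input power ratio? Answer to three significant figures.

0.0316

Power ratio = 10^(dB/10).
10^(-15/10) = 10^(-1.500) = 0.0316.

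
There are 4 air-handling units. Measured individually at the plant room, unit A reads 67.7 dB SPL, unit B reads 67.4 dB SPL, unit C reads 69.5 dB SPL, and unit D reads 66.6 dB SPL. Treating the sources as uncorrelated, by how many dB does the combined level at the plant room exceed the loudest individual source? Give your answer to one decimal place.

Uncorrelated sources add in intensity (power), not in dB.
L_total = 10·log₁₀(10^(67.7/10) + 10^(67.4/10) + 10^(69.5/10) + 10^(66.6/10)) = 73.96 dB SPL.
Excess over the loudest (69.5 dB): 73.96 − 69.5 = 4.5 dB.

4.5 dB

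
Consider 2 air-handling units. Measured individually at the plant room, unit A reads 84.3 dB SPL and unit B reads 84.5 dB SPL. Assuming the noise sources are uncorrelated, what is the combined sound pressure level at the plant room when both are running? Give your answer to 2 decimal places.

Add the sources as powers (linear), then convert back to dB:
L_total = 10·log₁₀(10^(84.3/10) + 10^(84.5/10)) = 10·log₁₀(551000000) = 87.41 dB SPL.

87.41 dB SPL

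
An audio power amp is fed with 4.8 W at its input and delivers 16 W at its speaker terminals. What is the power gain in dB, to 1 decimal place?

5.2 dB

Power ratio → dB uses the 10·log₁₀ form:
10·log₁₀(16/4.8) = 10·log₁₀(3.333) = 5.2 dB.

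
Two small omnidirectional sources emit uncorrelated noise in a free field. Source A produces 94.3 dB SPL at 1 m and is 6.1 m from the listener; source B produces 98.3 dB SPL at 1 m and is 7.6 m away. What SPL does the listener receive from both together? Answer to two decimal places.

82.77 dB SPL

At the listener: L_A = 94.3 − 20·log₁₀(6.1) = 78.593 dB; L_B = 98.3 − 20·log₁₀(7.6) = 80.684 dB.
Combined: 10·log₁₀(10^(78.593/10)+10^(80.684/10)) = 82.77 dB SPL.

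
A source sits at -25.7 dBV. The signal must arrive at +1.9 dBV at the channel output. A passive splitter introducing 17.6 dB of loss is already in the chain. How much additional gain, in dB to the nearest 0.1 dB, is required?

45.2 dB

The required make-up gain is the shortfall in the dB sum.
G = +1.9 − (-25.7) + 17.6 = 45.2 dB.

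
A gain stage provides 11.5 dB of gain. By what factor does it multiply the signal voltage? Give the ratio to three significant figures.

Voltage ratio = 10^(dB/20).
10^(11.5/20) = 10^(0.5750) = 3.76.

3.76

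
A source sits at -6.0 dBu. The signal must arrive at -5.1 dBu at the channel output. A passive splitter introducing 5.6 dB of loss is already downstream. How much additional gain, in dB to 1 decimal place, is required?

The required make-up gain is the shortfall in the dB sum.
G = -5.1 − (-6.0) + 5.6 = 6.5 dB.

6.5 dB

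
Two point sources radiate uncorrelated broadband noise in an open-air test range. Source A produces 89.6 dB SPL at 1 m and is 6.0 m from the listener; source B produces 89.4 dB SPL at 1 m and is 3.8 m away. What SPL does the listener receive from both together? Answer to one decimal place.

At the listener: L_A = 89.6 − 20·log₁₀(6.0) = 74.04 dB; L_B = 89.4 − 20·log₁₀(3.8) = 77.80 dB.
Combined: 10·log₁₀(10^(74.04/10)+10^(77.80/10)) = 79.3 dB SPL.

79.3 dB SPL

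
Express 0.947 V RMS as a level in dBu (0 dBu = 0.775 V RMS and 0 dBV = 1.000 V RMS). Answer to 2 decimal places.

dBu = 20·log₁₀(V / 0.775 V).
20·log₁₀(0.947/0.775) = +1.74 dBu.

+1.74 dBu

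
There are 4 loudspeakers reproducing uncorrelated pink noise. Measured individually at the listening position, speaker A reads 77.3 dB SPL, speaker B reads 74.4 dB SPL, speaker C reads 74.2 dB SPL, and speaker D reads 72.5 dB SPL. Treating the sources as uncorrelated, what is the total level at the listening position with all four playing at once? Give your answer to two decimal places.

80.98 dB SPL

Add the sources as powers (linear), then convert back to dB:
L_total = 10·log₁₀(10^(77.3/10) + 10^(74.4/10) + 10^(74.2/10) + 10^(72.5/10)) = 10·log₁₀(125300000) = 80.98 dB SPL.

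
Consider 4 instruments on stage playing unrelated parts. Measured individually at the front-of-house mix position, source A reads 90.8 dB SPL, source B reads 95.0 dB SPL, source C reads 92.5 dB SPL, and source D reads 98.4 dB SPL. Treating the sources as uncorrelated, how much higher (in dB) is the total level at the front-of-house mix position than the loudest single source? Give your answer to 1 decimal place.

Uncorrelated sources add in intensity (power), not in dB.
L_total = 10·log₁₀(10^(90.8/10) + 10^(95.0/10) + 10^(92.5/10) + 10^(98.4/10)) = 101.16 dB SPL.
Excess over the loudest (98.4 dB): 101.16 − 98.4 = 2.8 dB.

2.8 dB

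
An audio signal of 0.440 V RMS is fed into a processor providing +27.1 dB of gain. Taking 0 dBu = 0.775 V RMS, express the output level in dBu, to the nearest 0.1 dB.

Input level: 20·log₁₀(0.440/0.775) = -4.92 dBu.
Output: -4.92 + 27.1 = +22.2 dBu.

+22.2 dBu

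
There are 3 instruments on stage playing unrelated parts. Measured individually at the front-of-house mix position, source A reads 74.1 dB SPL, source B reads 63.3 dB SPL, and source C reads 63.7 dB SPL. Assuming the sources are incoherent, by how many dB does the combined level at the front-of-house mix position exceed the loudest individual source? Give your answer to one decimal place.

Uncorrelated sources add in intensity (power), not in dB.
L_total = 10·log₁₀(10^(74.1/10) + 10^(63.3/10) + 10^(63.7/10)) = 74.80 dB SPL.
Excess over the loudest (74.1 dB): 74.80 − 74.1 = 0.7 dB.

0.7 dB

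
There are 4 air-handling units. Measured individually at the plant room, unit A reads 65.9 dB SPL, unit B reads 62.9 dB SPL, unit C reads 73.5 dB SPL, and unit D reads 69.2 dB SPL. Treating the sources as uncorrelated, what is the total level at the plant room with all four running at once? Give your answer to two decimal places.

Add the sources as powers (linear), then convert back to dB:
L_total = 10·log₁₀(10^(65.9/10) + 10^(62.9/10) + 10^(73.5/10) + 10^(69.2/10)) = 10·log₁₀(36550000) = 75.63 dB SPL.

75.63 dB SPL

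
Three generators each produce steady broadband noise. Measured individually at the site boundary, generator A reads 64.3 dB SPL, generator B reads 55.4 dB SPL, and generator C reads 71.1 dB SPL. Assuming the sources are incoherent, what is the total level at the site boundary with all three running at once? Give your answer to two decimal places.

Incoherent sources sum as intensities:
L_total = 10·log₁₀(10^(64.3/10) + 10^(55.4/10) + 10^(71.1/10)) = 10·log₁₀(15920000) = 72.02 dB SPL.

72.02 dB SPL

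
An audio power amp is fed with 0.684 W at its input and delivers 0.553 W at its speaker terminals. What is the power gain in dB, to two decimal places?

Power ratio → dB uses the 10·log₁₀ form:
10·log₁₀(0.553/0.684) = 10·log₁₀(0.8085) = -0.92 dB.

-0.92 dB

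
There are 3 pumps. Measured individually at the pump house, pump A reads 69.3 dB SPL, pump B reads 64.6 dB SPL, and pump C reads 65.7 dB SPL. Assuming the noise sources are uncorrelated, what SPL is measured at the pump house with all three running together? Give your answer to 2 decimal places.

Uncorrelated sources add in intensity (power), not in dB.
L_total = 10·log₁₀(10^(69.3/10) + 10^(64.6/10) + 10^(65.7/10)) = 10·log₁₀(15110000) = 71.79 dB SPL.

71.79 dB SPL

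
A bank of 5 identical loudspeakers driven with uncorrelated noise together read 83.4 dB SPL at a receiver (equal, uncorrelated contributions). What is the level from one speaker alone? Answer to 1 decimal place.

76.4 dB SPL

5 equal incoherent sources add 10·log₁₀(5) = 6.99 dB over one source.
L_one = 83.4 − 6.99 = 76.4 dB SPL.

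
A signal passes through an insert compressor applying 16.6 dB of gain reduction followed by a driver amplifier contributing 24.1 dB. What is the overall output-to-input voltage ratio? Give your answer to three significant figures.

2.37

Net gain = (−16.6) + 24.1 = 7.5 dB.
Voltage ratio = 10^(7.5/20) = 2.37.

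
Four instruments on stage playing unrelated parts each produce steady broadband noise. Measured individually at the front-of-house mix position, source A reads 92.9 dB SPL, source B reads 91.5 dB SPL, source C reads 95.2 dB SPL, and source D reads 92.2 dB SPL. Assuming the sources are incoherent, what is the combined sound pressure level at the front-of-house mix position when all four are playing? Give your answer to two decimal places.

Add the sources as powers (linear), then convert back to dB:
L_total = 10·log₁₀(10^(92.9/10) + 10^(91.5/10) + 10^(95.2/10) + 10^(92.2/10)) = 10·log₁₀(8333000000) = 99.21 dB SPL.

99.21 dB SPL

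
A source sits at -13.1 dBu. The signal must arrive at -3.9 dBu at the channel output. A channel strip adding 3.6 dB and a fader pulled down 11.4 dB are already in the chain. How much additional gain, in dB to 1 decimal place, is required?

The required make-up gain is the shortfall in the dB sum.
G = -3.9 − (-13.1) − 3.6 + 11.4 = 17.0 dB.

17.0 dB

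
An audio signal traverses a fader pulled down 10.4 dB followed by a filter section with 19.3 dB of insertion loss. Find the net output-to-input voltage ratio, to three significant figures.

0.0327

Net gain = (−10.4) + (−19.3) = -29.7 dB.
Voltage ratio = 10^(-29.7/20) = 0.0327.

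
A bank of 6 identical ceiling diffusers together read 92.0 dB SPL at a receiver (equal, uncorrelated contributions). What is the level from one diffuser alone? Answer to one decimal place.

84.2 dB SPL

6 equal incoherent sources add 10·log₁₀(6) = 7.78 dB over one source.
L_one = 92.0 − 7.78 = 84.2 dB SPL.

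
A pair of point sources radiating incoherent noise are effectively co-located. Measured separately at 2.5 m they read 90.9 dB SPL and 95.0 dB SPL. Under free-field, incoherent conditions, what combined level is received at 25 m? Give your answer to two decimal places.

76.43 dB SPL

Combined at 2.5 m: 10·log₁₀(10^(90.9/10)+10^(95.0/10)) = 96.427 dB SPL.
Then apply −20·log₁₀(25/2.5) = -20.000 dB → 76.43 dB SPL.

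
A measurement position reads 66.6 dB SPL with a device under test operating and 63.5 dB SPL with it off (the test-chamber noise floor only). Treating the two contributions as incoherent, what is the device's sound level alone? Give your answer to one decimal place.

Background correction is a power subtraction:
L_src = 10·log₁₀(10^(66.6/10) − 10^(63.5/10)) = 10·log₁₀(2332000) = 63.7 dB SPL.

63.7 dB SPL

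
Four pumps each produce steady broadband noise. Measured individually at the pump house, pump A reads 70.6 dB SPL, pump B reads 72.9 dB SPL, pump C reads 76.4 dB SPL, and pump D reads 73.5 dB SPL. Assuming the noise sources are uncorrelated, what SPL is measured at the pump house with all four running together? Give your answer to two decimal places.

Uncorrelated sources add in intensity (power), not in dB.
L_total = 10·log₁₀(10^(70.6/10) + 10^(72.9/10) + 10^(76.4/10) + 10^(73.5/10)) = 10·log₁₀(97020000) = 79.87 dB SPL.

79.87 dB SPL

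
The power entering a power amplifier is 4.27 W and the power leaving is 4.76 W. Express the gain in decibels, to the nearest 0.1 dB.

0.5 dB

Power is a power quantity, so gain = 10·log₁₀(P_out/P_in).
10·log₁₀(4.76/4.27) = 10·log₁₀(1.115) = 0.5 dB.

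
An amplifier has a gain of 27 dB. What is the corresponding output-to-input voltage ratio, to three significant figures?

Voltage ratio = 10^(dB/20).
10^(27/20) = 10^(1.350) = 22.4.

22.4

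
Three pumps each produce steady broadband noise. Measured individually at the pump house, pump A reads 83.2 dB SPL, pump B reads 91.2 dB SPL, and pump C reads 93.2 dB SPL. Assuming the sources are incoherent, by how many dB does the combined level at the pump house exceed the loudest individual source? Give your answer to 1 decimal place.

Add the sources as powers (linear), then convert back to dB:
L_total = 10·log₁₀(10^(83.2/10) + 10^(91.2/10) + 10^(93.2/10)) = 95.58 dB SPL.
Excess over the loudest (93.2 dB): 95.58 − 93.2 = 2.4 dB.

2.4 dB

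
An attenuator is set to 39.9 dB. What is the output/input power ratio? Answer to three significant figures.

0.000102

Power ratio = 10^(dB/10).
10^(-39.9/10) = 10^(-3.990) = 0.000102.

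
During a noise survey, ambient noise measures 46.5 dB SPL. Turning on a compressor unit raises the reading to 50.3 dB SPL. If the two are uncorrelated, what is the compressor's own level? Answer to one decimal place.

Background correction is a power subtraction:
L_src = 10·log₁₀(10^(50.3/10) − 10^(46.5/10)) = 10·log₁₀(62480) = 48.0 dB SPL.

48.0 dB SPL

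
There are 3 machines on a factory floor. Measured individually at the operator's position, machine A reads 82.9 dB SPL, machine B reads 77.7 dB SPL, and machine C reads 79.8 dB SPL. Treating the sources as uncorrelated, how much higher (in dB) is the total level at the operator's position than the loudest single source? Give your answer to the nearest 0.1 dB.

2.5 dB

Uncorrelated sources add in intensity (power), not in dB.
L_total = 10·log₁₀(10^(82.9/10) + 10^(77.7/10) + 10^(79.8/10)) = 85.43 dB SPL.
Excess over the loudest (82.9 dB): 85.43 − 82.9 = 2.5 dB.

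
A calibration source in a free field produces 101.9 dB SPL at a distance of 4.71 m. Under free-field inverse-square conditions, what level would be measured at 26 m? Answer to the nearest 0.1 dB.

Free-field point source: level drops by 20·log₁₀ of the distance ratio.
ΔL = −20·log₁₀(26/4.71) = -14.84 dB, so L₂ = 101.9 + (-14.84) = 87.1 dB SPL.

87.1 dB SPL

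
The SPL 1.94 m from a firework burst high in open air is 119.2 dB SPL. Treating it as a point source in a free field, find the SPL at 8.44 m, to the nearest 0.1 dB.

106.4 dB SPL

Inverse-square spreading gives ΔL = −20·log₁₀(d₂/d₁).
ΔL = −20·log₁₀(8.44/1.94) = -12.77 dB, so L₂ = 119.2 + (-12.77) = 106.4 dB SPL.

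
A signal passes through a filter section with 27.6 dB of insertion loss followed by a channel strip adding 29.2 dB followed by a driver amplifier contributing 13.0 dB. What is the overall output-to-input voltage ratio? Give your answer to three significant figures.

Net gain = (−27.6) + 29.2 + 13.0 = 14.6 dB.
Voltage ratio = 10^(14.6/20) = 5.37.

5.37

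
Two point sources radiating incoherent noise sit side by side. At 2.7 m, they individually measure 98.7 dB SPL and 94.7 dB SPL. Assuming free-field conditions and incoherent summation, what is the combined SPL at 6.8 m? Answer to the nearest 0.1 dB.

92.1 dB SPL

Combined at 2.7 m: 10·log₁₀(10^(98.7/10)+10^(94.7/10)) = 100.16 dB SPL.
Then apply −20·log₁₀(6.8/2.7) = -8.02 dB → 92.1 dB SPL.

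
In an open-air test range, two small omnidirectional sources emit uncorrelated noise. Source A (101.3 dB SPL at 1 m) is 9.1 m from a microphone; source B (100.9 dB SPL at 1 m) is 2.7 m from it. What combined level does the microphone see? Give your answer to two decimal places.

At the listener: L_A = 101.3 − 20·log₁₀(9.1) = 82.119 dB; L_B = 100.9 − 20·log₁₀(2.7) = 92.273 dB.
Combined: 10·log₁₀(10^(82.119/10)+10^(92.273/10)) = 92.67 dB SPL.

92.67 dB SPL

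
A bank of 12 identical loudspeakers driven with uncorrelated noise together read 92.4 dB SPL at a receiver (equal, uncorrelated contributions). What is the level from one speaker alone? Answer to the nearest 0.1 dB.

12 equal incoherent sources add 10·log₁₀(12) = 10.79 dB over one source.
L_one = 92.4 − 10.79 = 81.6 dB SPL.

81.6 dB SPL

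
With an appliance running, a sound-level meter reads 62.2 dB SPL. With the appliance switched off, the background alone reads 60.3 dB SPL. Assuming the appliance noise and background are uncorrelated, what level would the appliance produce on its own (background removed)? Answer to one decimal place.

Remove the background by subtracting linear intensities:
L_src = 10·log₁₀(10^(62.2/10) − 10^(60.3/10)) = 10·log₁₀(588100) = 57.7 dB SPL.

57.7 dB SPL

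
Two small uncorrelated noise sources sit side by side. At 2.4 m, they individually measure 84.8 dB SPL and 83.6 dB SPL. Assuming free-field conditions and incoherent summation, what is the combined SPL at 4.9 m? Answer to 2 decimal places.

Combined at 2.4 m: 10·log₁₀(10^(84.8/10)+10^(83.6/10)) = 87.252 dB SPL.
Then apply −20·log₁₀(4.9/2.4) = -6.200 dB → 81.05 dB SPL.

81.05 dB SPL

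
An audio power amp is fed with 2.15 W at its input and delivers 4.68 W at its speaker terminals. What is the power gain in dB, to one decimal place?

For a power ratio, dB = 10·log₁₀(P₂/P₁).
10·log₁₀(4.68/2.15) = 10·log₁₀(2.177) = 3.4 dB.

3.4 dB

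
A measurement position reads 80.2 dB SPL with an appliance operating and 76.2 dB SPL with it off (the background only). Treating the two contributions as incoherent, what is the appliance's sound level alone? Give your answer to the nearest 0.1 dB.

78.0 dB SPL

Subtract intensities: L_src = 10·log₁₀(10^(L_total/10) − 10^(L_bg/10)).
L_src = 10·log₁₀(10^(80.2/10) − 10^(76.2/10)) = 10·log₁₀(63030000) = 78.0 dB SPL.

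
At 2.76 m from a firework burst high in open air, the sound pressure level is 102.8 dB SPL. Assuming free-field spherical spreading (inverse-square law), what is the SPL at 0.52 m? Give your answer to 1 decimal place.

Inverse-square spreading gives ΔL = −20·log₁₀(d₂/d₁).
ΔL = −20·log₁₀(0.52/2.76) = 14.50 dB, so L₂ = 102.8 + (14.50) = 117.3 dB SPL.

117.3 dB SPL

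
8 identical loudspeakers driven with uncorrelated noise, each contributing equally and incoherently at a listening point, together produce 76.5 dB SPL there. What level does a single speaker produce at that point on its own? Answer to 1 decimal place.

67.5 dB SPL

8 equal incoherent sources add 10·log₁₀(8) = 9.03 dB over one source.
L_one = 76.5 − 9.03 = 67.5 dB SPL.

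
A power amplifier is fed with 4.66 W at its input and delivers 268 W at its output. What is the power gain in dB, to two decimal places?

Power is a power quantity, so gain = 10·log₁₀(P_out/P_in).
10·log₁₀(268/4.66) = 10·log₁₀(57.51) = 17.60 dB.

17.60 dB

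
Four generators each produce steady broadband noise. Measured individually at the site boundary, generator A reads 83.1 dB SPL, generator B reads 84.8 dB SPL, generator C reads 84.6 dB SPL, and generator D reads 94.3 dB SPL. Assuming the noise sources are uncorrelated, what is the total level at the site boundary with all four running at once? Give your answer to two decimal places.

95.42 dB SPL

Uncorrelated sources add in intensity (power), not in dB.
L_total = 10·log₁₀(10^(83.1/10) + 10^(84.8/10) + 10^(84.6/10) + 10^(94.3/10)) = 10·log₁₀(3486000000) = 95.42 dB SPL.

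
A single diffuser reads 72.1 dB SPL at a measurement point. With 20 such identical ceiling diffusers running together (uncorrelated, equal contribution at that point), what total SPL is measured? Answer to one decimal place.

85.1 dB SPL

20 equal incoherent sources raise the level by 10·log₁₀(20) = 13.01 dB.
L_total = 72.1 + 13.01 = 85.1 dB SPL.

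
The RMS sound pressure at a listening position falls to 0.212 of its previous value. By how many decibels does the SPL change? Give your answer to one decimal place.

-13.5 dB

Sound pressure is an amplitude quantity: ΔL = 20·log₁₀(p₂/p₁).
20·log₁₀(0.212) = -13.5 dB.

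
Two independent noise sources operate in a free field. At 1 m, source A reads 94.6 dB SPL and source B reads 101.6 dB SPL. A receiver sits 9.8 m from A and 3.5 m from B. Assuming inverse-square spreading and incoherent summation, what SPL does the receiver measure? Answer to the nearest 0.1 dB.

At the listener: L_A = 94.6 − 20·log₁₀(9.8) = 74.78 dB; L_B = 101.6 − 20·log₁₀(3.5) = 90.72 dB.
Combined: 10·log₁₀(10^(74.78/10)+10^(90.72/10)) = 90.8 dB SPL.

90.8 dB SPL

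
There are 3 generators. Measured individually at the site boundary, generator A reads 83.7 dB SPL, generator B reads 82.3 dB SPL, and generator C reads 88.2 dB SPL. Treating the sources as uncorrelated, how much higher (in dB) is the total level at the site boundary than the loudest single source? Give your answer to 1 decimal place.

Uncorrelated sources add in intensity (power), not in dB.
L_total = 10·log₁₀(10^(83.7/10) + 10^(82.3/10) + 10^(88.2/10)) = 90.27 dB SPL.
Excess over the loudest (88.2 dB): 90.27 − 88.2 = 2.1 dB.

2.1 dB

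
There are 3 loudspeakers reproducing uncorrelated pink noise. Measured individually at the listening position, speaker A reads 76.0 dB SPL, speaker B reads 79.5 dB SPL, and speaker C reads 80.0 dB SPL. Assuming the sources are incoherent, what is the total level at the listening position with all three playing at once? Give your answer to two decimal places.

Incoherent sources sum as intensities:
L_total = 10·log₁₀(10^(76.0/10) + 10^(79.5/10) + 10^(80.0/10)) = 10·log₁₀(228900000) = 83.60 dB SPL.

83.60 dB SPL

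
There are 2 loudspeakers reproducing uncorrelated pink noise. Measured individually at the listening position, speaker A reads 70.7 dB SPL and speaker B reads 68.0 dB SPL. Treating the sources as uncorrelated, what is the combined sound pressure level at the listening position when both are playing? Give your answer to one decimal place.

72.6 dB SPL

Add the sources as powers (linear), then convert back to dB:
L_total = 10·log₁₀(10^(70.7/10) + 10^(68.0/10)) = 10·log₁₀(18060000) = 72.6 dB SPL.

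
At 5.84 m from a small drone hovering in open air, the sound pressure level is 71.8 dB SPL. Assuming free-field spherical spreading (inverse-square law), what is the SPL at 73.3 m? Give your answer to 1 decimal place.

Inverse-square spreading gives ΔL = −20·log₁₀(d₂/d₁).
ΔL = −20·log₁₀(73.3/5.84) = -21.97 dB, so L₂ = 71.8 + (-21.97) = 49.8 dB SPL.

49.8 dB SPL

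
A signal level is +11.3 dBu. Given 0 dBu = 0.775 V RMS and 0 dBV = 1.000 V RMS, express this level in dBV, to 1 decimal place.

The offset between the scales is 20·log₁₀(0.775/1.000) = −2.214 dB.
So dBV = +11.3 − 2.214 = +9.1 dBV.

+9.1 dBV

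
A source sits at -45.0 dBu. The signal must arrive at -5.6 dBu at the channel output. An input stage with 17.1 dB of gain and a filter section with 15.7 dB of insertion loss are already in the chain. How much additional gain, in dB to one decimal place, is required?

38.0 dB

The required make-up gain is the shortfall in the dB sum.
G = -5.6 − (-45.0) − 17.1 + 15.7 = 38.0 dB.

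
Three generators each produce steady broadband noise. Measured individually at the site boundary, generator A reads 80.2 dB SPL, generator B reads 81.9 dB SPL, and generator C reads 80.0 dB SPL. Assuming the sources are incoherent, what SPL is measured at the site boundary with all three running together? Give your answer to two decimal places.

85.56 dB SPL

Uncorrelated sources add in intensity (power), not in dB.
L_total = 10·log₁₀(10^(80.2/10) + 10^(81.9/10) + 10^(80.0/10)) = 10·log₁₀(359600000) = 85.56 dB SPL.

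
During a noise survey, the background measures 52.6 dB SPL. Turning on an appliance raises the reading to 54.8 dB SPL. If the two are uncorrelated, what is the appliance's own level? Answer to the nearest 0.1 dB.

50.8 dB SPL

Subtract intensities: L_src = 10·log₁₀(10^(L_total/10) − 10^(L_bg/10)).
L_src = 10·log₁₀(10^(54.8/10) − 10^(52.6/10)) = 10·log₁₀(120000) = 50.8 dB SPL.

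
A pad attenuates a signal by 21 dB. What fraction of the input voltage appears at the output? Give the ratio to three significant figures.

0.0891

Voltage ratio = 10^(dB/20).
10^(-21/20) = 10^(-1.050) = 0.0891.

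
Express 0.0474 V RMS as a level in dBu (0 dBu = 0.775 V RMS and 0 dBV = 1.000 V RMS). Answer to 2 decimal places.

-24.27 dBu

dBu = 20·log₁₀(V / 0.775 V).
20·log₁₀(0.0474/0.775) = -24.27 dBu.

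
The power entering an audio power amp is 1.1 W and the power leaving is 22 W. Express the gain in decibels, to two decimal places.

Power is a power quantity, so gain = 10·log₁₀(P_out/P_in).
10·log₁₀(22/1.1) = 10·log₁₀(20.00) = 13.01 dB.

13.01 dB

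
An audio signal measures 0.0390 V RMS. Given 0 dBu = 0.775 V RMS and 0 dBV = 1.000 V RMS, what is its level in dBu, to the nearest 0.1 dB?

dBu = 20·log₁₀(V / 0.775 V).
20·log₁₀(0.0390/0.775) = -26.0 dBu.

-26.0 dBu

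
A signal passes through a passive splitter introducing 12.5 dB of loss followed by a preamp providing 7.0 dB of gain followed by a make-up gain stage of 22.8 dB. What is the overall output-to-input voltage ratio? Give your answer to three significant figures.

Net gain = (−12.5) + 7.0 + 22.8 = 17.3 dB.
Voltage ratio = 10^(17.3/20) = 7.33.

7.33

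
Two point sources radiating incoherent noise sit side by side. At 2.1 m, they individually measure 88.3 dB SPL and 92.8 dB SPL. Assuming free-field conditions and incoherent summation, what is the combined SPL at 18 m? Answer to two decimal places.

75.46 dB SPL

Combined at 2.1 m: 10·log₁₀(10^(88.3/10)+10^(92.8/10)) = 94.119 dB SPL.
Then apply −20·log₁₀(18/2.1) = -18.661 dB → 75.46 dB SPL.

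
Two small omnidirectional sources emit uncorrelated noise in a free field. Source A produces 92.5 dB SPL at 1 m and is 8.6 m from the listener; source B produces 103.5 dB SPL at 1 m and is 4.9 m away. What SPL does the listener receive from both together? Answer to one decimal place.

89.8 dB SPL

At the listener: L_A = 92.5 − 20·log₁₀(8.6) = 73.81 dB; L_B = 103.5 − 20·log₁₀(4.9) = 89.70 dB.
Combined: 10·log₁₀(10^(73.81/10)+10^(89.70/10)) = 89.8 dB SPL.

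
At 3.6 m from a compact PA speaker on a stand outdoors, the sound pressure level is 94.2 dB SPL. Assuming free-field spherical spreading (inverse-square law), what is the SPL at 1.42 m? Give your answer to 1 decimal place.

102.3 dB SPL

Free-field point source: level drops by 20·log₁₀ of the distance ratio.
ΔL = −20·log₁₀(1.42/3.6) = 8.08 dB, so L₂ = 94.2 + (8.08) = 102.3 dB SPL.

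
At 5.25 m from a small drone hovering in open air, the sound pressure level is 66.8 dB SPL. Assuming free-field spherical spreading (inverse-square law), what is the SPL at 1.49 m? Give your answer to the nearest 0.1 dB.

77.7 dB SPL

Free-field point source: level drops by 20·log₁₀ of the distance ratio.
ΔL = −20·log₁₀(1.49/5.25) = 10.94 dB, so L₂ = 66.8 + (10.94) = 77.7 dB SPL.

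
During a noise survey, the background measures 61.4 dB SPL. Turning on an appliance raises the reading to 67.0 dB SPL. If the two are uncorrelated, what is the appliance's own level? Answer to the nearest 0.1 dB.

Background correction is a power subtraction:
L_src = 10·log₁₀(10^(67.0/10) − 10^(61.4/10)) = 10·log₁₀(3631000) = 65.6 dB SPL.

65.6 dB SPL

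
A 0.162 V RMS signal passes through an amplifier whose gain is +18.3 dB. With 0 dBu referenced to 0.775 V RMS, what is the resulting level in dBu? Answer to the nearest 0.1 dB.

+4.7 dBu

Input level: 20·log₁₀(0.162/0.775) = -13.60 dBu.
Output: -13.60 + 18.3 = +4.7 dBu.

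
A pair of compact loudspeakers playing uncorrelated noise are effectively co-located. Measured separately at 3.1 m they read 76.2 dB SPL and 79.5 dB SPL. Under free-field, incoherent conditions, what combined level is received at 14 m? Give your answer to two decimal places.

68.07 dB SPL

Combined at 3.1 m: 10·log₁₀(10^(76.2/10)+10^(79.5/10)) = 81.166 dB SPL.
Then apply −20·log₁₀(14/3.1) = -13.095 dB → 68.07 dB SPL.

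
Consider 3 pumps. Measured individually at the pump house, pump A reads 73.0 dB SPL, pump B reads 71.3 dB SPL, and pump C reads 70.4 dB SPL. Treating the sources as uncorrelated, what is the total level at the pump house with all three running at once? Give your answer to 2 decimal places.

Incoherent sources sum as intensities:
L_total = 10·log₁₀(10^(73.0/10) + 10^(71.3/10) + 10^(70.4/10)) = 10·log₁₀(44410000) = 76.47 dB SPL.

76.47 dB SPL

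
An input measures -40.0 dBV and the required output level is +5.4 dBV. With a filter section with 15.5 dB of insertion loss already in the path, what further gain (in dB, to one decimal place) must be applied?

60.9 dB

The required make-up gain is the shortfall in the dB sum.
G = +5.4 − (-40.0) + 15.5 = 60.9 dB.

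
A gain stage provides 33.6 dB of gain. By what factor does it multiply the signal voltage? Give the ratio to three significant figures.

Voltage ratio = 10^(dB/20).
10^(33.6/20) = 10^(1.680) = 47.9.

47.9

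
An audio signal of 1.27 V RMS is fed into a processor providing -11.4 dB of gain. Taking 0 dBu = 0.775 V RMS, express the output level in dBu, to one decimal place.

Input level: 20·log₁₀(1.27/0.775) = 4.29 dBu.
Output: 4.29 − 11.4 = -7.1 dBu.

-7.1 dBu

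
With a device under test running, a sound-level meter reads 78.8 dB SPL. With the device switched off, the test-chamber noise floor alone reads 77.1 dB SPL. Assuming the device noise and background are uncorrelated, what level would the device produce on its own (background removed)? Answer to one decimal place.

Remove the background by subtracting linear intensities:
L_src = 10·log₁₀(10^(78.8/10) − 10^(77.1/10)) = 10·log₁₀(24570000) = 73.9 dB SPL.

73.9 dB SPL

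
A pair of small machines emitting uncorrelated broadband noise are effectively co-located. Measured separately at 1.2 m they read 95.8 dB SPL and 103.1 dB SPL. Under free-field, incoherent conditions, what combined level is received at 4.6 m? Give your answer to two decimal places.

92.17 dB SPL

Combined at 1.2 m: 10·log₁₀(10^(95.8/10)+10^(103.1/10)) = 103.842 dB SPL.
Then apply −20·log₁₀(4.6/1.2) = -11.672 dB → 92.17 dB SPL.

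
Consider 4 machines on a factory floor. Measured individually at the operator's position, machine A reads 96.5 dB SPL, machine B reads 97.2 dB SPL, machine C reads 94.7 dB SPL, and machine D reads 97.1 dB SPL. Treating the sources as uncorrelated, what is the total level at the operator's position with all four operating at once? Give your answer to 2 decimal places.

Uncorrelated sources add in intensity (power), not in dB.
L_total = 10·log₁₀(10^(96.5/10) + 10^(97.2/10) + 10^(94.7/10) + 10^(97.1/10)) = 10·log₁₀(17795000000) = 102.50 dB SPL.

102.50 dB SPL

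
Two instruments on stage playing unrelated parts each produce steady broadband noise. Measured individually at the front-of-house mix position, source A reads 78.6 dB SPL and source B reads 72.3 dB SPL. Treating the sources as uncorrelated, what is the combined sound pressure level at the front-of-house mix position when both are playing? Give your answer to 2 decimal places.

Incoherent sources sum as intensities:
L_total = 10·log₁₀(10^(78.6/10) + 10^(72.3/10)) = 10·log₁₀(89430000) = 79.51 dB SPL.

79.51 dB SPL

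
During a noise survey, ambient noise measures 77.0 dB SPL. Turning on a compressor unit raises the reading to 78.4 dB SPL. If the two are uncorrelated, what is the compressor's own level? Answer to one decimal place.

Subtract intensities: L_src = 10·log₁₀(10^(L_total/10) − 10^(L_bg/10)).
L_src = 10·log₁₀(10^(78.4/10) − 10^(77.0/10)) = 10·log₁₀(19060000) = 72.8 dB SPL.

72.8 dB SPL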